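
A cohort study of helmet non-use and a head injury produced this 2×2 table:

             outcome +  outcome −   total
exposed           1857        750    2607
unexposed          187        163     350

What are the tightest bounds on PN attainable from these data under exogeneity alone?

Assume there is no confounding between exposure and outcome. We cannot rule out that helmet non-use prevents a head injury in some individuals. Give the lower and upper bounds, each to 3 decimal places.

0.250 ≤ PN ≤ 0.654

p₁ = P(outcome | exposed) = 1857/2607 = 0.71231
p₀ = P(outcome | unexposed) = 187/350 = 0.53429
Under exogeneity alone the bounds on PN are max{0,(p₁−p₀)/p₁} ≤ PN ≤ min{1,(1−p₀)/p₁}.
  lower = (p₁ − p₀)/p₁ = 0.17803 / 0.71231 ≈ 0.2499
  upper = min{1, (1 − p₀)/p₁} = 0.46571 / 0.71231 ≈ 0.6538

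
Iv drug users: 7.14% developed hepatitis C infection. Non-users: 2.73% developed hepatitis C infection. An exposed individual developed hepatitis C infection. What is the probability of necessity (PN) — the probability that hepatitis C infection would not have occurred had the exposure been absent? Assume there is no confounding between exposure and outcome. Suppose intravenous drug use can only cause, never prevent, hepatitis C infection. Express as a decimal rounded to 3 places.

PN ≈ 0.618

p₁ = 0.0714, p₀ = 0.0273.
Under exogeneity and monotonicity, PN = (p₁ − p₀) / p₁.
PN = (0.0714 − 0.0273) / 0.0714 = 0.0441 / 0.0714 ≈ 0.6176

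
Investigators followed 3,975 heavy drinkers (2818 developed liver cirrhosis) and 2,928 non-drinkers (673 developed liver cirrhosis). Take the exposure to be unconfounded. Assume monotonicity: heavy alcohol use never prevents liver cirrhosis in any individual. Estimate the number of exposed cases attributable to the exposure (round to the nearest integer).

p₁ = P(outcome | exposed) = 2818/3975 = 0.70893
p₀ = P(outcome | unexposed) = 673/2928 = 0.22985
PN = (p₁ − p₀)/p₁ = (0.70893 − 0.22985) / 0.70893 ≈ 0.67578.
Attributable cases ≈ PN × (exposed cases) = 0.67578 × 2818 ≈ 1904.35.

about 1904 cases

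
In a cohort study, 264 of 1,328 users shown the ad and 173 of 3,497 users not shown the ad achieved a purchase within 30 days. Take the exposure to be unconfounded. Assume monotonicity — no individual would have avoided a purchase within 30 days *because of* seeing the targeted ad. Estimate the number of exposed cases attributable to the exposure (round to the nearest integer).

about 198 cases

p₁ = P(outcome | exposed) = 264/1328 = 0.1988
p₀ = P(outcome | unexposed) = 173/3497 = 0.049471
PN = (p₁ − p₀)/p₁ = (0.1988 − 0.049471) / 0.1988 ≈ 0.75115.
Attributable cases ≈ PN × (exposed cases) = 0.75115 × 264 ≈ 198.30.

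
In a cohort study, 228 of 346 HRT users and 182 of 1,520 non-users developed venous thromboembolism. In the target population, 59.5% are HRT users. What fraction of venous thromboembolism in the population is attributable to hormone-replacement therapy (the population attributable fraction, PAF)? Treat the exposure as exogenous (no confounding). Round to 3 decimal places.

p₁ = P(outcome | exposed) = 228/346 = 0.65896
p₀ = P(outcome | unexposed) = 182/1520 = 0.11974
Overall risk P(Y=1) = π·p₁ + (1−π)·p₀ = 0.595×0.65896 + 0.405×0.11974 = 0.44057.
Under exogeneity, PAF = [P(Y=1) − p₀] / P(Y=1).
PAF = (0.44057 − 0.11974) / 0.44057 ≈ 0.7282

PAF ≈ 0.728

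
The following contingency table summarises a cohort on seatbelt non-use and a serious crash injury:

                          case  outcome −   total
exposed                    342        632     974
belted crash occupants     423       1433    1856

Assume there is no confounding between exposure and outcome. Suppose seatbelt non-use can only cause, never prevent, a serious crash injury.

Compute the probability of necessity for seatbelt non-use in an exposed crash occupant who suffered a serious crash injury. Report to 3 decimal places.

PN ≈ 0.351

p₁ = P(outcome | exposed) = 342/974 = 0.35113
p₀ = P(outcome | unexposed) = 423/1856 = 0.22791
Under exogeneity and monotonicity, PN = (p₁ − p₀) / p₁.
PN = (0.35113 − 0.22791) / 0.35113 = 0.12322 / 0.35113 ≈ 0.3509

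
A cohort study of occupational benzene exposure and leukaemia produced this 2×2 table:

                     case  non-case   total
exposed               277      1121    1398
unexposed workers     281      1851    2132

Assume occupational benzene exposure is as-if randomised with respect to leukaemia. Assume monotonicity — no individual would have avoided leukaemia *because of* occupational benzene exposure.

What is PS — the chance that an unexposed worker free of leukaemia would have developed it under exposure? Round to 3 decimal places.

p₁ = P(outcome | exposed) = 277/1398 = 0.19814
p₀ = P(outcome | unexposed) = 281/2132 = 0.1318
Under exogeneity and monotonicity, PS = (p₁ − p₀) / (1 − p₀).
PS = (0.19814 − 0.1318) / (1 − 0.1318) = 0.066339 / 0.8682 ≈ 0.0764

PS ≈ 0.076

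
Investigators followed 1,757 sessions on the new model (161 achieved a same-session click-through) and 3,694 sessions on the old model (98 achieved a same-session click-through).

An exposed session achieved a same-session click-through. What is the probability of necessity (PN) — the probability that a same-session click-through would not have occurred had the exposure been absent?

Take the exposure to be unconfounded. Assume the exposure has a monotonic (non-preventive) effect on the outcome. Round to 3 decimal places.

p₁ = P(outcome | exposed) = 161/1757 = 0.091633
p₀ = P(outcome | unexposed) = 98/3694 = 0.02653
Under exogeneity and monotonicity, PN = (p₁ − p₀) / p₁.
PN = (0.091633 − 0.02653) / 0.091633 = 0.065104 / 0.091633 ≈ 0.7105

PN ≈ 0.710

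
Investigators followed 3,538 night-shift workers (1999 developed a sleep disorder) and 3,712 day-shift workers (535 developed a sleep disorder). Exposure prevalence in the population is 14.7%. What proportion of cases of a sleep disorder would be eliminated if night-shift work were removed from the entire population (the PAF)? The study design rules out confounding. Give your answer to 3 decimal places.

p₁ = P(outcome | exposed) = 1999/3538 = 0.56501
p₀ = P(outcome | unexposed) = 535/3712 = 0.14413
Overall risk P(Y=1) = π·p₁ + (1−π)·p₀ = 0.147×0.56501 + 0.853×0.14413 = 0.206.
Under exogeneity, PAF = [P(Y=1) − p₀] / P(Y=1).
PAF = (0.206 − 0.14413) / 0.206 ≈ 0.3003

PAF ≈ 0.300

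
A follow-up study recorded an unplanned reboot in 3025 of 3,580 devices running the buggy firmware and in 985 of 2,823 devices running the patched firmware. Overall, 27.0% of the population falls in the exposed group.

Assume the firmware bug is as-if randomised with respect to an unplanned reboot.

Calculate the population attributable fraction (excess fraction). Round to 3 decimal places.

PAF ≈ 0.277

p₁ = P(outcome | exposed) = 3025/3580 = 0.84497
p₀ = P(outcome | unexposed) = 985/2823 = 0.34892
Overall risk P(Y=1) = π·p₁ + (1−π)·p₀ = 0.27×0.84497 + 0.73×0.34892 = 0.48285.
Under exogeneity, PAF = [P(Y=1) − p₀] / P(Y=1).
PAF = (0.48285 − 0.34892) / 0.48285 ≈ 0.2774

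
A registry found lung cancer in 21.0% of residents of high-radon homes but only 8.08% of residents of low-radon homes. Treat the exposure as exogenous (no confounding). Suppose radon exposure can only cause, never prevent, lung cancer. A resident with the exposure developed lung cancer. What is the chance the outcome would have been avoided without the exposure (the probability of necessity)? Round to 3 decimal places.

PN ≈ 0.615

p₁ = 0.21, p₀ = 0.0808.
Under exogeneity and monotonicity, PN = (p₁ − p₀) / p₁.
PN = (0.21 − 0.0808) / 0.21 = 0.1292 / 0.21 ≈ 0.6152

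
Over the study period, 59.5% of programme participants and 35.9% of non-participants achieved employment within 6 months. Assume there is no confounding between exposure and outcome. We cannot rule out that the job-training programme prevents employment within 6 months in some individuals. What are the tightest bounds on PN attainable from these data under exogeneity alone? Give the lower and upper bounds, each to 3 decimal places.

p₁ = 0.595, p₀ = 0.359.
Under exogeneity alone the bounds on PN are max{0,(p₁−p₀)/p₁} ≤ PN ≤ min{1,(1−p₀)/p₁}.
  lower = (p₁ − p₀)/p₁ = 0.236 / 0.595 ≈ 0.3966
  upper = min{1, (1 − p₀)/p₁} = 0.641 / 0.595 ≈ 1.0773 → capped at 1

0.397 ≤ PN ≤ 1.000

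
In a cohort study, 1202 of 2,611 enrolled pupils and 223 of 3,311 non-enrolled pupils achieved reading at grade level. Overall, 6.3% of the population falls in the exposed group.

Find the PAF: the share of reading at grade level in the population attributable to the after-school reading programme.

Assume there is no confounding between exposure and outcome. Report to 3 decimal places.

PAF ≈ 0.269

p₁ = P(outcome | exposed) = 1202/2611 = 0.46036
p₀ = P(outcome | unexposed) = 223/3311 = 0.067351
Overall risk P(Y=1) = π·p₁ + (1−π)·p₀ = 0.063×0.46036 + 0.937×0.067351 = 0.092111.
Under exogeneity, PAF = [P(Y=1) − p₀] / P(Y=1).
PAF = (0.092111 − 0.067351) / 0.092111 ≈ 0.2688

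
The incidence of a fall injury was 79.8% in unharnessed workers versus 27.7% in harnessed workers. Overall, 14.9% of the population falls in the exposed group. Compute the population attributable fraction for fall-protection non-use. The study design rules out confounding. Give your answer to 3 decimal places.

p₁ = 0.798, p₀ = 0.277.
Overall risk P(Y=1) = π·p₁ + (1−π)·p₀ = 0.149×0.798 + 0.851×0.277 = 0.35463.
Under exogeneity, PAF = [P(Y=1) − p₀] / P(Y=1).
PAF = (0.35463 − 0.277) / 0.35463 ≈ 0.2189

PAF ≈ 0.219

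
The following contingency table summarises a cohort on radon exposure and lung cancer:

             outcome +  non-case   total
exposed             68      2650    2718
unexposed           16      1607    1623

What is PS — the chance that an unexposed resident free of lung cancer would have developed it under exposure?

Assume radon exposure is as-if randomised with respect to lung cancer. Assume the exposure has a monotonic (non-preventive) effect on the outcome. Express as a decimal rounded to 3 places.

PS ≈ 0.015

p₁ = P(outcome | exposed) = 68/2718 = 0.025018
p₀ = P(outcome | unexposed) = 16/1623 = 0.0098583
Under exogeneity and monotonicity, PS = (p₁ − p₀) / (1 − p₀).
PS = (0.025018 − 0.0098583) / (1 − 0.0098583) = 0.01516 / 0.99014 ≈ 0.0153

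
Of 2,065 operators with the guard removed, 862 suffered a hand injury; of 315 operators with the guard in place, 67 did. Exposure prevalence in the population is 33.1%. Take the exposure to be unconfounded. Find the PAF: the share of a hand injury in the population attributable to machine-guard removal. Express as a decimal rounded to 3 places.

p₁ = P(outcome | exposed) = 862/2065 = 0.41743
p₀ = P(outcome | unexposed) = 67/315 = 0.2127
Overall risk P(Y=1) = π·p₁ + (1−π)·p₀ = 0.331×0.41743 + 0.669×0.2127 = 0.28047.
Under exogeneity, PAF = [P(Y=1) − p₀] / P(Y=1).
PAF = (0.28047 − 0.2127) / 0.28047 ≈ 0.2416

PAF ≈ 0.242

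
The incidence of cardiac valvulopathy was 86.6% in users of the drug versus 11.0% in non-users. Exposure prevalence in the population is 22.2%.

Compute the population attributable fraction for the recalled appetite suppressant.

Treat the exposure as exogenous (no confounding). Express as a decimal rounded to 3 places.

PAF ≈ 0.604

p₁ = 0.866, p₀ = 0.11.
Overall risk P(Y=1) = π·p₁ + (1−π)·p₀ = 0.222×0.866 + 0.778×0.11 = 0.27783.
Under exogeneity, PAF = [P(Y=1) − p₀] / P(Y=1).
PAF = (0.27783 − 0.11) / 0.27783 ≈ 0.6041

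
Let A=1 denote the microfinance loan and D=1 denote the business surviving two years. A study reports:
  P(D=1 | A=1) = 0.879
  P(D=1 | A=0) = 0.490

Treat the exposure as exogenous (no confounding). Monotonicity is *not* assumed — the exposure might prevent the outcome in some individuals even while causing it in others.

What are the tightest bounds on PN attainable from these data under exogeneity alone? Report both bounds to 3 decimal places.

0.443 ≤ PN ≤ 0.580

Let p₁ = 0.879, p₀ = 0.49.
Under exogeneity alone the bounds on PN are max{0,(p₁−p₀)/p₁} ≤ PN ≤ min{1,(1−p₀)/p₁}.
  lower = (p₁ − p₀)/p₁ = 0.389 / 0.879 ≈ 0.4425
  upper = min{1, (1 − p₀)/p₁} = 0.51 / 0.879 ≈ 0.5802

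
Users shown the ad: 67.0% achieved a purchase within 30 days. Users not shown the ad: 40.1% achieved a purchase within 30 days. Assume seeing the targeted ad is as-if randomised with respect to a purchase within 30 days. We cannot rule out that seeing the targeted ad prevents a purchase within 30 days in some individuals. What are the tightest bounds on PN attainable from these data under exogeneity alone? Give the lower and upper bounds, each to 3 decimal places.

p₁ = 0.67, p₀ = 0.401.
Under exogeneity alone the bounds on PN are max{0,(p₁−p₀)/p₁} ≤ PN ≤ min{1,(1−p₀)/p₁}.
  lower = (p₁ − p₀)/p₁ = 0.269 / 0.67 ≈ 0.4015
  upper = min{1, (1 − p₀)/p₁} = 0.599 / 0.67 ≈ 0.8940

0.401 ≤ PN ≤ 0.894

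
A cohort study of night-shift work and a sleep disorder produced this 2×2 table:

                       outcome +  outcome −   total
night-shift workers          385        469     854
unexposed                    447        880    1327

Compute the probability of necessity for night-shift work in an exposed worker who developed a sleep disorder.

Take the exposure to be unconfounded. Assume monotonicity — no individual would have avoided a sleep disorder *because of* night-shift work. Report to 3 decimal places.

p₁ = P(outcome | exposed) = 385/854 = 0.45082
p₀ = P(outcome | unexposed) = 447/1327 = 0.33685
Under exogeneity and monotonicity, PN = (p₁ − p₀)/p₁.
PN = (0.45082 − 0.33685) / 0.45082 ≈ 0.2528

PN ≈ 0.253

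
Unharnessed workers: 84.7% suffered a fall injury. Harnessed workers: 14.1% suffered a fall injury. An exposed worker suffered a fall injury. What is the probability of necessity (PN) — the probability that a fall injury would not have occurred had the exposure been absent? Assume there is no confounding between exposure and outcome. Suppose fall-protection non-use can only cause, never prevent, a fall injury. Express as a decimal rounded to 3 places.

PN ≈ 0.834

p₁ = 0.847, p₀ = 0.141.
Under exogeneity and monotonicity, PN = (p₁ − p₀) / p₁.
PN = (0.847 − 0.141) / 0.847 = 0.706 / 0.847 ≈ 0.8335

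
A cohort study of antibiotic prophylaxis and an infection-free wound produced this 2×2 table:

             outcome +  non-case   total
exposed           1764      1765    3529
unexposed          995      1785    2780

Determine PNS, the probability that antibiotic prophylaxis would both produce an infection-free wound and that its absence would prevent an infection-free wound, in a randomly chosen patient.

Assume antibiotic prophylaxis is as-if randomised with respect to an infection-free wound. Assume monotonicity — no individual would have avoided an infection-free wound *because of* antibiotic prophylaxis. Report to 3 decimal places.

PNS ≈ 0.142

p₁ = P(outcome | exposed) = 1764/3529 = 0.49986
p₀ = P(outcome | unexposed) = 995/2780 = 0.35791
Under exogeneity and monotonicity, PNS = p₁ − p₀.
PNS = 0.49986 − 0.35791 = 0.14194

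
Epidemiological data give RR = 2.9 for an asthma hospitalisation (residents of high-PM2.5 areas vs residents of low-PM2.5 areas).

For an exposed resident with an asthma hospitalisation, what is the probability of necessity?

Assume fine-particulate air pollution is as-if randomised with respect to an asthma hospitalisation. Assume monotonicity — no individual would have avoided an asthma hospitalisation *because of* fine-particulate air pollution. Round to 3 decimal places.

PN ≈ 0.655

Under exogeneity and monotonicity, PN = (RR − 1) / RR = 1 − 1/RR.
PN = (2.9 − 1) / 2.9 = 1.9 / 2.9 ≈ 0.6552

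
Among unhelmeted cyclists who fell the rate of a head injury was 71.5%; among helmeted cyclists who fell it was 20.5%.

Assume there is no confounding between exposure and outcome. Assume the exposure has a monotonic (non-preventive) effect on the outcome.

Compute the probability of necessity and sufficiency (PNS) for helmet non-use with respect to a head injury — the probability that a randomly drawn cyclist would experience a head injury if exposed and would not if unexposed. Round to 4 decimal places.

PNS ≈ 0.5100

p₁ = 0.715, p₀ = 0.205.
Under exogeneity and monotonicity, PNS = p₁ − p₀.
PNS = 0.715 − 0.205 = 0.51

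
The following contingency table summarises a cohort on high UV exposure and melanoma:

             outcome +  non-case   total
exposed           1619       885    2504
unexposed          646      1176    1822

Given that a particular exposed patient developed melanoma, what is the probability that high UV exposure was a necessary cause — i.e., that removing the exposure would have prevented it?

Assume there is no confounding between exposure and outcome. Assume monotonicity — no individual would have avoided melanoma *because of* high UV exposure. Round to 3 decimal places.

p₁ = P(outcome | exposed) = 1619/2504 = 0.64657
p₀ = P(outcome | unexposed) = 646/1822 = 0.35456
Under exogeneity and monotonicity, PN = (p₁ − p₀)/p₁.
PN = (0.64657 − 0.35456) / 0.64657 ≈ 0.4516

PN ≈ 0.452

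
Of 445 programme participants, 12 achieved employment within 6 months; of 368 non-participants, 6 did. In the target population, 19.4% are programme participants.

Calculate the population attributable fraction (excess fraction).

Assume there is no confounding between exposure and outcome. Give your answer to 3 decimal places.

PAF ≈ 0.113

p₁ = P(outcome | exposed) = 12/445 = 0.026966
p₀ = P(outcome | unexposed) = 6/368 = 0.016304
Overall risk P(Y=1) = π·p₁ + (1−π)·p₀ = 0.194×0.026966 + 0.806×0.016304 = 0.018373.
Under exogeneity, PAF = [P(Y=1) − p₀] / P(Y=1).
PAF = (0.018373 − 0.016304) / 0.018373 ≈ 0.1126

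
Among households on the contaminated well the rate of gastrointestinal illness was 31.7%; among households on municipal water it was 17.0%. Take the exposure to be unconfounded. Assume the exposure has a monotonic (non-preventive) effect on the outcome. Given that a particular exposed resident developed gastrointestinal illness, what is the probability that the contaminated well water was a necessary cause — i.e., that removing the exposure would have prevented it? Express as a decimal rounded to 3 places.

PN ≈ 0.464

p₁ = 0.317, p₀ = 0.17.
Under exogeneity and monotonicity, PN = (p₁ − p₀) / p₁.
PN = (0.317 − 0.17) / 0.317 = 0.147 / 0.317 ≈ 0.4637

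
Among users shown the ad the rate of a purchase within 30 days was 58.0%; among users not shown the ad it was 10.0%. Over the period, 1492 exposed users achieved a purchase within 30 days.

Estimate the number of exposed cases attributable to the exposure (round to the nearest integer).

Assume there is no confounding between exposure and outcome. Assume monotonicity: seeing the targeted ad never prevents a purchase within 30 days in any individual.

p₁ = 0.58, p₀ = 0.1.
PN = (p₁ − p₀)/p₁ = (0.58 − 0.1) / 0.58 ≈ 0.82759.
Attributable cases ≈ PN × (exposed cases) = 0.82759 × 1492 ≈ 1234.76.

about 1235 cases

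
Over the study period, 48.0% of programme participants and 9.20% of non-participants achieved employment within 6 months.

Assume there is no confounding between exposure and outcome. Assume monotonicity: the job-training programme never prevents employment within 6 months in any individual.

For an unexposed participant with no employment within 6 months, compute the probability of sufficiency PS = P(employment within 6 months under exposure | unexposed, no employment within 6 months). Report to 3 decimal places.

p₁ = 0.48, p₀ = 0.092.
Under exogeneity and monotonicity, PS = (p₁ − p₀) / (1 − p₀).
PS = (0.48 − 0.092) / (1 − 0.092) = 0.388 / 0.908 ≈ 0.4273

PS ≈ 0.427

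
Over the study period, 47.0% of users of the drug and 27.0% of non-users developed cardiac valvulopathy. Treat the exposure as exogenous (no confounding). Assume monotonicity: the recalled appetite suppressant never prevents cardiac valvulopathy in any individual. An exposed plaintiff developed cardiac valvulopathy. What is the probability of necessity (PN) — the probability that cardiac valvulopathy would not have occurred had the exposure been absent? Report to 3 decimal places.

PN ≈ 0.426

p₁ = 0.47, p₀ = 0.27.
Under exogeneity and monotonicity, PN = (p₁ − p₀) / p₁.
PN = (0.47 − 0.27) / 0.47 = 0.2 / 0.47 ≈ 0.4255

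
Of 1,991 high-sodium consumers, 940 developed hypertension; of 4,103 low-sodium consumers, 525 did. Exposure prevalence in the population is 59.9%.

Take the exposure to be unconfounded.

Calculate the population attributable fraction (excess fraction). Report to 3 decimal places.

p₁ = P(outcome | exposed) = 940/1991 = 0.47212
p₀ = P(outcome | unexposed) = 525/4103 = 0.12796
Overall risk P(Y=1) = π·p₁ + (1−π)·p₀ = 0.599×0.47212 + 0.401×0.12796 = 0.33411.
Under exogeneity, PAF = [P(Y=1) − p₀] / P(Y=1).
PAF = (0.33411 − 0.12796) / 0.33411 ≈ 0.6170

PAF ≈ 0.617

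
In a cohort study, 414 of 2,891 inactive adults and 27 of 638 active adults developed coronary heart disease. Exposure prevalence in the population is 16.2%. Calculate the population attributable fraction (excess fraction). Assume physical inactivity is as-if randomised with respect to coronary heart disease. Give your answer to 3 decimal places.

p₁ = P(outcome | exposed) = 414/2891 = 0.1432
p₀ = P(outcome | unexposed) = 27/638 = 0.04232
Overall risk P(Y=1) = π·p₁ + (1−π)·p₀ = 0.162×0.1432 + 0.838×0.04232 = 0.058663.
Under exogeneity, PAF = [P(Y=1) − p₀] / P(Y=1).
PAF = (0.058663 − 0.04232) / 0.058663 ≈ 0.2786

PAF ≈ 0.279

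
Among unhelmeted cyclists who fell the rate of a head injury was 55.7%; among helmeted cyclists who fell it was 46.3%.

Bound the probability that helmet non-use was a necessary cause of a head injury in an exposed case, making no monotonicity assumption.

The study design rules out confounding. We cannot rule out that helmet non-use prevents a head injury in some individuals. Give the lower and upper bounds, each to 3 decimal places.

0.169 ≤ PN ≤ 0.964

p₁ = 0.557, p₀ = 0.463.
Under exogeneity alone the bounds on PN are max{0,(p₁−p₀)/p₁} ≤ PN ≤ min{1,(1−p₀)/p₁}.
  lower = (p₁ − p₀)/p₁ = 0.094 / 0.557 ≈ 0.1688
  upper = min{1, (1 − p₀)/p₁} = 0.537 / 0.557 ≈ 0.9641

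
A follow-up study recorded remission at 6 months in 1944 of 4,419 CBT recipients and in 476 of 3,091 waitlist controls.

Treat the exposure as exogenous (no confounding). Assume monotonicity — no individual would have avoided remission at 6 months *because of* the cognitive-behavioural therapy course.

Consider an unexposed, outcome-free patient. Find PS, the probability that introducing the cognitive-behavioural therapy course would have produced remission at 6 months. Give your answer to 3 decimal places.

PS ≈ 0.338

p₁ = P(outcome | exposed) = 1944/4419 = 0.43992
p₀ = P(outcome | unexposed) = 476/3091 = 0.154
Under exogeneity and monotonicity, PS = (p₁ − p₀) / (1 − p₀).
PS = (0.43992 − 0.154) / (1 − 0.154) = 0.28592 / 0.846 ≈ 0.3380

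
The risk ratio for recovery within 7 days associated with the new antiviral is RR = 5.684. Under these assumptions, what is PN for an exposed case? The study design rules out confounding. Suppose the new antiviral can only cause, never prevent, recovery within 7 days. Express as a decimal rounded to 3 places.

PN ≈ 0.824

Under exogeneity and monotonicity, PN = (RR − 1) / RR = 1 − 1/RR.
PN = (5.684 − 1) / 5.684 = 4.684 / 5.684 ≈ 0.8241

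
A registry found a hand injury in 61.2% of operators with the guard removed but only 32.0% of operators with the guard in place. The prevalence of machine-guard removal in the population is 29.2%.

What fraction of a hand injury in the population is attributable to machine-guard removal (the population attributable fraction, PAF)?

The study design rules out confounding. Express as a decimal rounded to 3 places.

p₁ = 0.612, p₀ = 0.32.
Overall risk P(Y=1) = π·p₁ + (1−π)·p₀ = 0.292×0.612 + 0.708×0.32 = 0.40526.
Under exogeneity, PAF = [P(Y=1) − p₀] / P(Y=1).
PAF = (0.40526 − 0.32) / 0.40526 ≈ 0.2104

PAF ≈ 0.210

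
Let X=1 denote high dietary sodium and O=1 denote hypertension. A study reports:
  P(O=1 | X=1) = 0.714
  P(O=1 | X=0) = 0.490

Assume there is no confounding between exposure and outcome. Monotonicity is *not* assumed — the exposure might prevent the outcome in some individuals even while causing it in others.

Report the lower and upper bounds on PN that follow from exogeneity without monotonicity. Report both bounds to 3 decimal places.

Let p₁ = 0.714, p₀ = 0.49.
Under exogeneity alone the bounds on PN are max{0,(p₁−p₀)/p₁} ≤ PN ≤ min{1,(1−p₀)/p₁}.
  lower = (p₁ − p₀)/p₁ = 0.224 / 0.714 ≈ 0.3137
  upper = min{1, (1 − p₀)/p₁} = 0.51 / 0.714 ≈ 0.7143

0.314 ≤ PN ≤ 0.714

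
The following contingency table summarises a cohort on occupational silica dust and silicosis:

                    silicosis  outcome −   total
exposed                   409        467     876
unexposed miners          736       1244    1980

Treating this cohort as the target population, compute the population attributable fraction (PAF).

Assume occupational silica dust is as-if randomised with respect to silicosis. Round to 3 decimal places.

PAF ≈ 0.073

p₁ = P(outcome | exposed) = 409/876 = 0.46689
p₀ = P(outcome | unexposed) = 736/1980 = 0.37172
Exposure prevalence π = 876/2856 = 0.30672; overall risk P(Y=1) = 0.40091.
Under exogeneity, PAF = [P(Y=1) − p₀]/P(Y=1).
PAF = (0.40091 − 0.37172) / 0.40091 ≈ 0.0728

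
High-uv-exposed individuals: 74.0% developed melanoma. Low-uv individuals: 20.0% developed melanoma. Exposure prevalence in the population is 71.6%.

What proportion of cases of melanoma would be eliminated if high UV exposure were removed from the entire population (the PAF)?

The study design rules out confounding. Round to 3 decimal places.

p₁ = 0.74, p₀ = 0.2.
Overall risk P(Y=1) = π·p₁ + (1−π)·p₀ = 0.716×0.74 + 0.284×0.2 = 0.58664.
Under exogeneity, PAF = [P(Y=1) − p₀] / P(Y=1).
PAF = (0.58664 − 0.2) / 0.58664 ≈ 0.6591

PAF ≈ 0.659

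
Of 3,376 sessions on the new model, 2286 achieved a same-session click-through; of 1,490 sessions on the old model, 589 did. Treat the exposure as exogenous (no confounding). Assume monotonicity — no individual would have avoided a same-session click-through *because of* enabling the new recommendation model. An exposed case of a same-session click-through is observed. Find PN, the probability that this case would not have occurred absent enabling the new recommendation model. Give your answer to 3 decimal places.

PN ≈ 0.416

p₁ = P(outcome | exposed) = 2286/3376 = 0.67713
p₀ = P(outcome | unexposed) = 589/1490 = 0.3953
Under exogeneity and monotonicity, PN = (p₁ − p₀) / p₁.
PN = (0.67713 − 0.3953) / 0.67713 = 0.28183 / 0.67713 ≈ 0.4162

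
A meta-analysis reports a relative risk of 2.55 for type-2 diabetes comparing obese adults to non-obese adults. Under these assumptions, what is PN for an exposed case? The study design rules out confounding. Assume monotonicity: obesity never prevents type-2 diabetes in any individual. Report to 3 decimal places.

PN ≈ 0.608

Under exogeneity and monotonicity, PN = (RR − 1) / RR = 1 − 1/RR.
PN = (2.55 − 1) / 2.55 = 1.55 / 2.55 ≈ 0.6078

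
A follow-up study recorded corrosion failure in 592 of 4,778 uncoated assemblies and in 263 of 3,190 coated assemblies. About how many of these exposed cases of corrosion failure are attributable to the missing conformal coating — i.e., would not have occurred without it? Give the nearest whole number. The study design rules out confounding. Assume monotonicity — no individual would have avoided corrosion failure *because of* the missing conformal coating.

about 198 cases

p₁ = P(outcome | exposed) = 592/4778 = 0.1239
p₀ = P(outcome | unexposed) = 263/3190 = 0.082445
PN = (p₁ − p₀)/p₁ = (0.1239 − 0.082445) / 0.1239 ≈ 0.33459.
Attributable cases ≈ PN × (exposed cases) = 0.33459 × 592 ≈ 198.08.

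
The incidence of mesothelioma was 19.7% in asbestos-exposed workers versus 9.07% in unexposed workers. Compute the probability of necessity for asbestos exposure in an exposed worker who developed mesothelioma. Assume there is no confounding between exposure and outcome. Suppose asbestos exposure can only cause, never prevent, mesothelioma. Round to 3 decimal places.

p₁ = 0.197, p₀ = 0.0907.
Under exogeneity and monotonicity, PN = (p₁ − p₀) / p₁.
PN = (0.197 − 0.0907) / 0.197 = 0.1063 / 0.197 ≈ 0.5396

PN ≈ 0.540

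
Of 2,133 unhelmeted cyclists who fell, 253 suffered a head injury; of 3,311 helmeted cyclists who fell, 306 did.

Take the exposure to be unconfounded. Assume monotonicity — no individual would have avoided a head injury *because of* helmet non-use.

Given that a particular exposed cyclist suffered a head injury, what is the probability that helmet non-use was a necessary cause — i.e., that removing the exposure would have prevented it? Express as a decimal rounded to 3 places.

p₁ = P(outcome | exposed) = 253/2133 = 0.11861
p₀ = P(outcome | unexposed) = 306/3311 = 0.092419
Under exogeneity and monotonicity, PN = (p₁ − p₀) / p₁.
PN = (0.11861 − 0.092419) / 0.11861 = 0.026193 / 0.11861 ≈ 0.2208

PN ≈ 0.221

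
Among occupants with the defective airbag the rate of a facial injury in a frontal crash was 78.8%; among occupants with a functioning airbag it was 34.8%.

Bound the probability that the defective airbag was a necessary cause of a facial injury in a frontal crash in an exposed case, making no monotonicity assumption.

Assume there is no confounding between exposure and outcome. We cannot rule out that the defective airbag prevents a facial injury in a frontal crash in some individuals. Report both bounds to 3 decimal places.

0.558 ≤ PN ≤ 0.827

p₁ = 0.788, p₀ = 0.348.
Under exogeneity alone the bounds on PN are max{0,(p₁−p₀)/p₁} ≤ PN ≤ min{1,(1−p₀)/p₁}.
  lower = (p₁ − p₀)/p₁ = 0.44 / 0.788 ≈ 0.5584
  upper = min{1, (1 − p₀)/p₁} = 0.652 / 0.788 ≈ 0.8274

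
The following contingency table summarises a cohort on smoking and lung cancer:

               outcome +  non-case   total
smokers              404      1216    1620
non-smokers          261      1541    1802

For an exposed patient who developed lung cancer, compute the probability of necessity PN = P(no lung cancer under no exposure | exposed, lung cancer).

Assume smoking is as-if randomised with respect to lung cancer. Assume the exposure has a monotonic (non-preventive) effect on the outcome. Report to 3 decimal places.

PN ≈ 0.419

p₁ = P(outcome | exposed) = 404/1620 = 0.24938
p₀ = P(outcome | unexposed) = 261/1802 = 0.14484
Under exogeneity and monotonicity, PN = (p₁ − p₀) / p₁.
PN = (0.24938 − 0.14484) / 0.24938 = 0.10454 / 0.24938 ≈ 0.4192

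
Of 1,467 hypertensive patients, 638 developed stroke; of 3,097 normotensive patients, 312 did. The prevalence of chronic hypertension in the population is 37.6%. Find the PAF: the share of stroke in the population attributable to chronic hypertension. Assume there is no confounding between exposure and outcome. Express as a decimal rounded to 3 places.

PAF ≈ 0.555

p₁ = P(outcome | exposed) = 638/1467 = 0.4349
p₀ = P(outcome | unexposed) = 312/3097 = 0.10074
Overall risk P(Y=1) = π·p₁ + (1−π)·p₀ = 0.376×0.4349 + 0.624×0.10074 = 0.22639.
Under exogeneity, PAF = [P(Y=1) − p₀] / P(Y=1).
PAF = (0.22639 − 0.10074) / 0.22639 ≈ 0.5550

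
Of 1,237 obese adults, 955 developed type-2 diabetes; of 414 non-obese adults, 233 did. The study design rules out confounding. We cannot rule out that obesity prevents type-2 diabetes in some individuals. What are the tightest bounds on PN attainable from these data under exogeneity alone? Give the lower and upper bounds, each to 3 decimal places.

0.271 ≤ PN ≤ 0.566

p₁ = P(outcome | exposed) = 955/1237 = 0.77203
p₀ = P(outcome | unexposed) = 233/414 = 0.5628
Under exogeneity alone the bounds on PN are max{0,(p₁−p₀)/p₁} ≤ PN ≤ min{1,(1−p₀)/p₁}.
  lower = (p₁ − p₀)/p₁ = 0.20923 / 0.77203 ≈ 0.2710
  upper = min{1, (1 − p₀)/p₁} = 0.4372 / 0.77203 ≈ 0.5663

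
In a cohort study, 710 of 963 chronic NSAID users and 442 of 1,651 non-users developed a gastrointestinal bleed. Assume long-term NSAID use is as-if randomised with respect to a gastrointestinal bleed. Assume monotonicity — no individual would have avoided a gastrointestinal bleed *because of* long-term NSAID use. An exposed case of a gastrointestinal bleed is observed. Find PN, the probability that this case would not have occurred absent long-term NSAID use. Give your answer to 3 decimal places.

p₁ = P(outcome | exposed) = 710/963 = 0.73728
p₀ = P(outcome | unexposed) = 442/1651 = 0.26772
Under exogeneity and monotonicity, PN = (p₁ − p₀) / p₁.
PN = (0.73728 − 0.26772) / 0.73728 = 0.46956 / 0.73728 ≈ 0.6369

PN ≈ 0.637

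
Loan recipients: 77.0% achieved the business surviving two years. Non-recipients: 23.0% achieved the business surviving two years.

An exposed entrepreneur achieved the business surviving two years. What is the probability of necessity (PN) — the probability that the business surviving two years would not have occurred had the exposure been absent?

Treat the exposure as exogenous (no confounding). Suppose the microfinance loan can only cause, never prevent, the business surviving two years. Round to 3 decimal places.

p₁ = 0.77, p₀ = 0.23.
Under exogeneity and monotonicity, PN = (p₁ − p₀) / p₁.
PN = (0.77 − 0.23) / 0.77 = 0.54 / 0.77 ≈ 0.7013

PN ≈ 0.701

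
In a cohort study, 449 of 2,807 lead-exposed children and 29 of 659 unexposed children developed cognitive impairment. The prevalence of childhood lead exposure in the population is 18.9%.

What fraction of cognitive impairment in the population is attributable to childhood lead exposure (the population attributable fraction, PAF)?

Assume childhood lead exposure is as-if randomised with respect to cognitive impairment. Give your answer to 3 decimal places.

PAF ≈ 0.332

p₁ = P(outcome | exposed) = 449/2807 = 0.15996
p₀ = P(outcome | unexposed) = 29/659 = 0.044006
Overall risk P(Y=1) = π·p₁ + (1−π)·p₀ = 0.189×0.15996 + 0.811×0.044006 = 0.065921.
Under exogeneity, PAF = [P(Y=1) − p₀] / P(Y=1).
PAF = (0.065921 − 0.044006) / 0.065921 ≈ 0.3324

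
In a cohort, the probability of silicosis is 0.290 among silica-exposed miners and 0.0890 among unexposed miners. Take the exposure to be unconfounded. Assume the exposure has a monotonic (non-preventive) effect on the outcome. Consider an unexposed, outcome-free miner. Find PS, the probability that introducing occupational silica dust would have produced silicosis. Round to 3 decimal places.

Let p₁ = 0.29, p₀ = 0.089.
Under exogeneity and monotonicity, PS = (p₁ − p₀) / (1 − p₀).
PS = (0.29 − 0.089) / (1 − 0.089) = 0.201 / 0.911 ≈ 0.2206

PS ≈ 0.221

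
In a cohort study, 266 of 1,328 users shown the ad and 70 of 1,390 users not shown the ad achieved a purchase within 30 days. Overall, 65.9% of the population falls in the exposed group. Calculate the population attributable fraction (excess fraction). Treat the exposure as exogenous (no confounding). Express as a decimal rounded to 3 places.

p₁ = P(outcome | exposed) = 266/1328 = 0.2003
p₀ = P(outcome | unexposed) = 70/1390 = 0.05036
Overall risk P(Y=1) = π·p₁ + (1−π)·p₀ = 0.659×0.2003 + 0.341×0.05036 = 0.14917.
Under exogeneity, PAF = [P(Y=1) − p₀] / P(Y=1).
PAF = (0.14917 − 0.05036) / 0.14917 ≈ 0.6624

PAF ≈ 0.662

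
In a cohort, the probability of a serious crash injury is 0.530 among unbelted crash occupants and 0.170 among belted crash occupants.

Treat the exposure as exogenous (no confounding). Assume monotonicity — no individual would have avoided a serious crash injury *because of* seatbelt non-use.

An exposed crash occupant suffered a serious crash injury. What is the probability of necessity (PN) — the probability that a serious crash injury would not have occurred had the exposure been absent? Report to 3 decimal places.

PN ≈ 0.679

Let p₁ = 0.53, p₀ = 0.17.
Under exogeneity and monotonicity, PN = (p₁ − p₀) / p₁.
PN = (0.53 − 0.17) / 0.53 = 0.36 / 0.53 ≈ 0.6792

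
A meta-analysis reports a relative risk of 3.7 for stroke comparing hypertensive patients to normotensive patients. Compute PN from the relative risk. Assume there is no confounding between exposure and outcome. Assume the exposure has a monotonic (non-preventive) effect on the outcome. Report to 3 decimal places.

Under exogeneity and monotonicity, PN = (RR − 1) / RR = 1 − 1/RR.
PN = (3.7 − 1) / 3.7 = 2.7 / 3.7 ≈ 0.7297

PN ≈ 0.730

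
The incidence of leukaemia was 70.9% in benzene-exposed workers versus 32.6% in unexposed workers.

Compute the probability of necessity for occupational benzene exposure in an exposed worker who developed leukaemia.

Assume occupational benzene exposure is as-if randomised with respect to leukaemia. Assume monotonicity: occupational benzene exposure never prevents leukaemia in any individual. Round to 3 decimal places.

PN ≈ 0.540

p₁ = 0.709, p₀ = 0.326.
Under exogeneity and monotonicity, PN = (p₁ − p₀) / p₁.
PN = (0.709 − 0.326) / 0.709 = 0.383 / 0.709 ≈ 0.5402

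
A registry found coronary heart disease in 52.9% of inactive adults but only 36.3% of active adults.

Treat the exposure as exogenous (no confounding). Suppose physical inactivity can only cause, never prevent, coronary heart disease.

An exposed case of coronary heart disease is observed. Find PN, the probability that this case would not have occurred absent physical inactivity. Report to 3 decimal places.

PN ≈ 0.314

p₁ = 0.529, p₀ = 0.363.
Under exogeneity and monotonicity, PN = (p₁ − p₀) / p₁.
PN = (0.529 − 0.363) / 0.529 = 0.166 / 0.529 ≈ 0.3138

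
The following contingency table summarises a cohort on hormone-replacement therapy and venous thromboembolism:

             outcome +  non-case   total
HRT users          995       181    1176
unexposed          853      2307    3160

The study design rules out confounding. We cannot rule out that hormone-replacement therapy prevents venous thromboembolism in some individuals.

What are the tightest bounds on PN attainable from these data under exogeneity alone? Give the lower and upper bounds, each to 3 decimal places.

0.681 ≤ PN ≤ 0.863

p₁ = P(outcome | exposed) = 995/1176 = 0.84609
p₀ = P(outcome | unexposed) = 853/3160 = 0.26994
Under exogeneity alone the bounds on PN are max{0,(p₁−p₀)/p₁} ≤ PN ≤ min{1,(1−p₀)/p₁}.
  lower = (p₁ − p₀)/p₁ = 0.57615 / 0.84609 ≈ 0.6810
  upper = min{1, (1 − p₀)/p₁} = 0.73006 / 0.84609 ≈ 0.8629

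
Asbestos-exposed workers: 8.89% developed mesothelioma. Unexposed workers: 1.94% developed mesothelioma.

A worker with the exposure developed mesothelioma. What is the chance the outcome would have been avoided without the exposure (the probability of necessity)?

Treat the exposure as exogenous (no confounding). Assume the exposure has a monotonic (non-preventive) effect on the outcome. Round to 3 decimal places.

p₁ = 0.0889, p₀ = 0.0194.
Under exogeneity and monotonicity, PN = (p₁ − p₀) / p₁.
PN = (0.0889 − 0.0194) / 0.0889 = 0.0695 / 0.0889 ≈ 0.7818

PN ≈ 0.782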